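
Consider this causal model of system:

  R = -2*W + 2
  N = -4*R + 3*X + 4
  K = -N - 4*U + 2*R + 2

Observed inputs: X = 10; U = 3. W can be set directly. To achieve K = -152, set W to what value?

Substituting into the N equation gives N = 8*W + 26.
Substituting into the K equation gives K = -12*W - 32.
Solve -12*W - 32 = -152: W = (-152 + 32) / -12 = 10.

W = 10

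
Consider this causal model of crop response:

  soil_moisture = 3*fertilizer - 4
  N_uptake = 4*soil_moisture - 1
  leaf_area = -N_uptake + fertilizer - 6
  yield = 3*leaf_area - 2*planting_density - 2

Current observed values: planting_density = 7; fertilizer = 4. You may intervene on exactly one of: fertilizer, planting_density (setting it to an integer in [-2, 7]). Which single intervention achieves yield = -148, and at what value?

set fertilizer = 5

Intervening on fertilizer: with other inputs at their observed values, yield = -33*fertilizer + 17. Solving for -148 gives fertilizer = 5, within [-2, 7].
Intervening on planting_density: yield = -2*planting_density - 101. Reaching -148 requires planting_density = 47/2, not an integer.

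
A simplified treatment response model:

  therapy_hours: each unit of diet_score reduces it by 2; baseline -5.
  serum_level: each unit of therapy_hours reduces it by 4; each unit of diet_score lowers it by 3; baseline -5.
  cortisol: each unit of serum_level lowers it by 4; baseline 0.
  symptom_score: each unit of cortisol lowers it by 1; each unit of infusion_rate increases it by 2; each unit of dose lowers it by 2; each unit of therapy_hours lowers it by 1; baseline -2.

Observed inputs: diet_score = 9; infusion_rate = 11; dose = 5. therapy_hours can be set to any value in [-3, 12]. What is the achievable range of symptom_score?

-322 to -67

Intervening on therapy_hours fixes its value directly, overriding its dependence on diet_score.
Substituting into the serum_level equation gives serum_level = -4*therapy_hours - 32.
Substituting into the cortisol equation gives cortisol = 16*therapy_hours + 128.
This gives symptom_score = -17*therapy_hours - 118.
Linear in therapy_hours, so extremes are at the endpoints: therapy_hours = -3 gives symptom_score = -67; therapy_hours = 12 gives symptom_score = -322.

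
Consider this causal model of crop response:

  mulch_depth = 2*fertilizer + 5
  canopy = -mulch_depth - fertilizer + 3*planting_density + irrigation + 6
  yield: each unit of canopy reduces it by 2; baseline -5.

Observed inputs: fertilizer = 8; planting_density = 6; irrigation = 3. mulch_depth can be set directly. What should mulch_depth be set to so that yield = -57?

Intervening on mulch_depth fixes its value directly, overriding its dependence on fertilizer.
Substituting into the canopy equation gives canopy = -mulch_depth + 19.
Substituting into the yield equation gives yield = 2*mulch_depth - 43.
Solve 2*mulch_depth - 43 = -57: mulch_depth = (-57 + 43) / 2 = -7.

mulch_depth = -7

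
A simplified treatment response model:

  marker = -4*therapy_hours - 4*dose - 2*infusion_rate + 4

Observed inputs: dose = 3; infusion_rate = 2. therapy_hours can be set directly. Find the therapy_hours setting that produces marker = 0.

Substituting into the marker equation gives marker = -4*therapy_hours - 12.
Solve -4*therapy_hours - 12 = 0: therapy_hours = (0 + 12) / -4 = -3.

therapy_hours = -3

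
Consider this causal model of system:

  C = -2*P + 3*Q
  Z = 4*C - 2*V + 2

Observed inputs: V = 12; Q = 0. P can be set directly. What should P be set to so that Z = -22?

Substituting into the C equation gives C = -2*P.
Substituting into the Z equation gives Z = -8*P - 22.
Solve -8*P - 22 = -22: P = (-22 + 22) / -8 = 0.

P = 0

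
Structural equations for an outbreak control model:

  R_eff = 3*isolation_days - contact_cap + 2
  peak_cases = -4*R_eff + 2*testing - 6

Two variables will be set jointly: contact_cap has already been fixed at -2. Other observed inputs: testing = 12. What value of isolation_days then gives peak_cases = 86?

With contact_cap held at -2:
Substituting into the R_eff equation gives R_eff = 3*isolation_days + 4.
This gives peak_cases = -12*isolation_days + 2.
Solve -12*isolation_days + 2 = 86: isolation_days = (86 - 2) / -12 = -7.

isolation_days = -7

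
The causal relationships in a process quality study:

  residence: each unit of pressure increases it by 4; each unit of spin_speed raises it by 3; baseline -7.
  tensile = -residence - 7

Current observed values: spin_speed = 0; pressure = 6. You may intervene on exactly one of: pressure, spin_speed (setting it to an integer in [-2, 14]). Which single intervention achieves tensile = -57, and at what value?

set spin_speed = 11

Intervening on pressure: tensile = -4*pressure. Reaching -57 requires pressure = 57/4, not an integer.
Intervening on spin_speed: with other inputs at their observed values, tensile = -3*spin_speed - 24. Solving for -57 gives spin_speed = 11, within [-2, 14].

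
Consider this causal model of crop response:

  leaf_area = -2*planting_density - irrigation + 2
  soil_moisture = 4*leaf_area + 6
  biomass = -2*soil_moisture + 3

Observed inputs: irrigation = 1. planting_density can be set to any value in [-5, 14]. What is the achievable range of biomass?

-97 to 207

Substituting into the leaf_area equation gives leaf_area = -2*planting_density + 1.
Substituting into the soil_moisture equation gives soil_moisture = -8*planting_density + 10.
Substituting into the biomass equation gives biomass = 16*planting_density - 17.
Linear in planting_density, so extremes are at the endpoints: planting_density = -5 gives biomass = -97; planting_density = 14 gives biomass = 207.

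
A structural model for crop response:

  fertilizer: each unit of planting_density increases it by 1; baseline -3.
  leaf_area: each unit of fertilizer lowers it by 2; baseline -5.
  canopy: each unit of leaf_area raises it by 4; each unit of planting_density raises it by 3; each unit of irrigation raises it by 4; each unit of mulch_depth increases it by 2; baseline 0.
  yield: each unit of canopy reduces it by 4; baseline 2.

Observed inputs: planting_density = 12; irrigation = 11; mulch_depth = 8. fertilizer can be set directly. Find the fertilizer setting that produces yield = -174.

Intervening on fertilizer fixes its value directly, overriding its dependence on planting_density.
Substituting into the canopy equation gives canopy = -8*fertilizer + 76.
Substituting into the yield equation gives yield = 32*fertilizer - 302.
Solve 32*fertilizer - 302 = -174: fertilizer = (-174 + 302) / 32 = 4.

fertilizer = 4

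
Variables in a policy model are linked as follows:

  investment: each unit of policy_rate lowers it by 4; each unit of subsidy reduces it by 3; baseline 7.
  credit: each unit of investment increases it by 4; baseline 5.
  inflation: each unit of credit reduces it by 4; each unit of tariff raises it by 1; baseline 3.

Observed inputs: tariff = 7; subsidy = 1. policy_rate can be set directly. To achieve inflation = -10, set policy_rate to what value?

policy_rate = 1

Substituting into the investment equation gives investment = -4*policy_rate + 4.
Substituting into the credit equation gives credit = -16*policy_rate + 21.
This gives inflation = 64*policy_rate - 74.
Solve 64*policy_rate - 74 = -10: policy_rate = (-10 + 74) / 64 = 1.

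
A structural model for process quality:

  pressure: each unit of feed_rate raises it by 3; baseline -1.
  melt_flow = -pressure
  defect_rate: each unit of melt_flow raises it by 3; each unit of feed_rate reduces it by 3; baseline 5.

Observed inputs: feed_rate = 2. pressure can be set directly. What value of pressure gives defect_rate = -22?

pressure = 7

Intervening on pressure fixes its value directly, overriding its dependence on feed_rate.
Substituting into the defect_rate equation gives defect_rate = -3*pressure - 1.
Solve -3*pressure - 1 = -22: pressure = (-22 + 1) / -3 = 7.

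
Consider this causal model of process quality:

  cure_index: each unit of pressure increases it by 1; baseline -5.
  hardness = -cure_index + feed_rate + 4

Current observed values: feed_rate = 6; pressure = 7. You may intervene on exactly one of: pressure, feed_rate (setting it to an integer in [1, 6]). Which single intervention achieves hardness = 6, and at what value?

set feed_rate = 4

Intervening on pressure: hardness = -pressure + 15. Reaching 6 requires pressure = 9, outside [1, 6].
Intervening on feed_rate: with other inputs at their observed values, hardness = feed_rate + 2. Solving for 6 gives feed_rate = 4, within [1, 6].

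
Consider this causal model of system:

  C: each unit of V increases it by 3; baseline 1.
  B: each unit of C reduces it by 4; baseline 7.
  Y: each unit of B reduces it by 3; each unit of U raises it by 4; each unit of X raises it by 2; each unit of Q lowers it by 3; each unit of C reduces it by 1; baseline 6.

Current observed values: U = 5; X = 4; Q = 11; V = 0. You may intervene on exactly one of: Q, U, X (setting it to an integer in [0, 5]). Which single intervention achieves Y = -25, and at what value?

Intervening on Q: Y = -3*Q + 24. Reaching -25 requires Q = 49/3, not an integer.
Intervening on U: with other inputs at their observed values, Y = 4*U - 29. Solving for -25 gives U = 1, within [0, 5].
Intervening on X: Y = 2*X - 17. Reaching -25 requires X = -4, outside [0, 5].

set U = 1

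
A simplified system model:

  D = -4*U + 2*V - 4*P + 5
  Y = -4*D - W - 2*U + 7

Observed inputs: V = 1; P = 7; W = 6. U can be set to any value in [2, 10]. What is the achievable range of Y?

Substituting into the D equation gives D = -4*U - 21.
So Y = 14*U + 85.
Linear in U, so extremes are at the endpoints: U = 2 gives Y = 113; U = 10 gives Y = 225.

113 to 225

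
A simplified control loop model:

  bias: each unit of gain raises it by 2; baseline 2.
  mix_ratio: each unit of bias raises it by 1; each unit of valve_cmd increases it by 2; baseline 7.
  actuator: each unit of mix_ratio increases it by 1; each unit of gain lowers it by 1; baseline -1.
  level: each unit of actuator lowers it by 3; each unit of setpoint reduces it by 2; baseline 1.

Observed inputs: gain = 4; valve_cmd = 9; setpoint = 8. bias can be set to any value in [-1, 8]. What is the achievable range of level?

Intervening on bias fixes its value directly, overriding its dependence on gain.
Substituting into the mix_ratio equation gives mix_ratio = bias + 25.
So actuator = bias + 20.
So level = -3*bias - 75.
Linear in bias, so extremes are at the endpoints: bias = -1 gives level = -72; bias = 8 gives level = -99.

-99 to -72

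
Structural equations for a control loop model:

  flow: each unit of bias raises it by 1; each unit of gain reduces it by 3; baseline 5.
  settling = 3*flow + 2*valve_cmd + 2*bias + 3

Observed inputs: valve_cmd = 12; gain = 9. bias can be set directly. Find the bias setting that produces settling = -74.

Substituting into the flow equation gives flow = bias - 22.
settling becomes 5*bias - 39.
Solve 5*bias - 39 = -74: bias = (-74 + 39) / 5 = -7.

bias = -7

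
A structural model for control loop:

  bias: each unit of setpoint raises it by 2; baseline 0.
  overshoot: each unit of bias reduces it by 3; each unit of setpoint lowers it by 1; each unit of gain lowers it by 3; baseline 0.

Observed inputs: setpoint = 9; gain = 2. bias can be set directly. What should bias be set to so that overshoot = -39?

Intervening on bias fixes its value directly, overriding its dependence on setpoint.
Substituting into the overshoot equation gives overshoot = -3*bias - 15.
Solve -3*bias - 15 = -39: bias = (-39 + 15) / -3 = 8.

bias = 8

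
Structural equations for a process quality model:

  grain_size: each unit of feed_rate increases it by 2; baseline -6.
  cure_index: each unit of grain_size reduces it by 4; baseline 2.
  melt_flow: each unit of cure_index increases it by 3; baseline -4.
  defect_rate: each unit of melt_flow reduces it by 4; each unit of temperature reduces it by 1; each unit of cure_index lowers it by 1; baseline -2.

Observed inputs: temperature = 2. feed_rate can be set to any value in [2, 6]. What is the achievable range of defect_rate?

-118 to 298

Substituting into the cure_index equation gives cure_index = -8*feed_rate + 26.
Substituting into the melt_flow equation gives melt_flow = -24*feed_rate + 74.
Substituting into the defect_rate equation gives defect_rate = 104*feed_rate - 326.
Linear in feed_rate, so extremes are at the endpoints: feed_rate = 2 gives defect_rate = -118; feed_rate = 6 gives defect_rate = 298.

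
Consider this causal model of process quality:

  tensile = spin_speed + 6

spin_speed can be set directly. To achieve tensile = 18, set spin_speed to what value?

Solve spin_speed + 6 = 18: spin_speed = (18 - 6) / 1 = 12.

spin_speed = 12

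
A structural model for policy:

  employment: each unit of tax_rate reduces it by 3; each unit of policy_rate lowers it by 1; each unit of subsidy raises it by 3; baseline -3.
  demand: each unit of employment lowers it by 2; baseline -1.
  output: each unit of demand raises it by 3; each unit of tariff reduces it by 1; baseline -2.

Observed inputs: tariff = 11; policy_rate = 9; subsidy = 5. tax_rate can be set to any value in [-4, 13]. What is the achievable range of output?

Substituting into the employment equation gives employment = -3*tax_rate + 3.
Substituting into the demand equation gives demand = 6*tax_rate - 7.
This gives output = 18*tax_rate - 34.
Linear in tax_rate, so extremes are at the endpoints: tax_rate = -4 gives output = -106; tax_rate = 13 gives output = 200.

-106 to 200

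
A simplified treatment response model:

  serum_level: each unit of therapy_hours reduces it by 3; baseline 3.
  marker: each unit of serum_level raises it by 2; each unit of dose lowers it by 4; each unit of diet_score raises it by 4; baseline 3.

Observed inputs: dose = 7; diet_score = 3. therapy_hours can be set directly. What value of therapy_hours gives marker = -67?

therapy_hours = 10

Substituting into the marker equation gives marker = -6*therapy_hours - 7.
Solve -6*therapy_hours - 7 = -67: therapy_hours = (-67 + 7) / -6 = 10.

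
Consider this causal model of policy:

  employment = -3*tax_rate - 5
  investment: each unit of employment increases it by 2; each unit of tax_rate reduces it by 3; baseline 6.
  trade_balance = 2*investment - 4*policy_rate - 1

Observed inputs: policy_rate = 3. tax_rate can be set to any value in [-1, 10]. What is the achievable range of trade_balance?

Substituting into the investment equation gives investment = -9*tax_rate - 4.
So trade_balance = -18*tax_rate - 21.
Linear in tax_rate, so extremes are at the endpoints: tax_rate = -1 gives trade_balance = -3; tax_rate = 10 gives trade_balance = -201.

-201 to -3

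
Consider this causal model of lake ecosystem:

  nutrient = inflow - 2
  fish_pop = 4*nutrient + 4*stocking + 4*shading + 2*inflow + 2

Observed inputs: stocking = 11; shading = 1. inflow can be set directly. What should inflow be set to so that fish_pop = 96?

Substituting into the fish_pop equation gives fish_pop = 6*inflow + 42.
Solve 6*inflow + 42 = 96: inflow = (96 - 42) / 6 = 9.

inflow = 9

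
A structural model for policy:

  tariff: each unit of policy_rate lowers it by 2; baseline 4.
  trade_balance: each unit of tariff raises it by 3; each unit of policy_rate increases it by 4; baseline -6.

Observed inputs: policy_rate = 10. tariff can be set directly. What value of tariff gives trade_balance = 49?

tariff = 5

Intervening on tariff fixes its value directly, overriding its dependence on policy_rate.
Substituting into the trade_balance equation gives trade_balance = 3*tariff + 34.
Solve 3*tariff + 34 = 49: tariff = (49 - 34) / 3 = 5.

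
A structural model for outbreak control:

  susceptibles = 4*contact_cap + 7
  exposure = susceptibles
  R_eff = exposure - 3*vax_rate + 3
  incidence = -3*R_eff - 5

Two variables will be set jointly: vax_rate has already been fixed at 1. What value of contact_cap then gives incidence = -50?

With vax_rate held at 1:
Substituting into the exposure equation gives exposure = 4*contact_cap + 7.
Substituting into the R_eff equation gives R_eff = 4*contact_cap + 7.
Substituting into the incidence equation gives incidence = -12*contact_cap - 26.
Solve -12*contact_cap - 26 = -50: contact_cap = (-50 + 26) / -12 = 2.

contact_cap = 2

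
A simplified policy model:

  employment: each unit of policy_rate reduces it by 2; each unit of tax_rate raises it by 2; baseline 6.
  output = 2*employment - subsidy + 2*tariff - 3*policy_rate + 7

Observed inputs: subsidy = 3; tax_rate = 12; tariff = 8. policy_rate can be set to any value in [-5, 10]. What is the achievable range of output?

10 to 115

Substituting into the employment equation gives employment = -2*policy_rate + 30.
Substituting into the output equation gives output = -7*policy_rate + 80.
Linear in policy_rate, so extremes are at the endpoints: policy_rate = -5 gives output = 115; policy_rate = 10 gives output = 10.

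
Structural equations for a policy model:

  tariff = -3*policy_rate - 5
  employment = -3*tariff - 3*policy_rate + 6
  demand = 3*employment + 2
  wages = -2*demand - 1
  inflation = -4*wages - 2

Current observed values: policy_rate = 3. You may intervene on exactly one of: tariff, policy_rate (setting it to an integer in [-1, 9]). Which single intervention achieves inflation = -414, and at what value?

Intervening on tariff: with other inputs at their observed values, inflation = -72*tariff - 54. Solving for -414 gives tariff = 5, within [-1, 9].
Intervening on policy_rate: inflation = 144*policy_rate + 522. Reaching -414 requires policy_rate = -13/2, not an integer.

set tariff = 5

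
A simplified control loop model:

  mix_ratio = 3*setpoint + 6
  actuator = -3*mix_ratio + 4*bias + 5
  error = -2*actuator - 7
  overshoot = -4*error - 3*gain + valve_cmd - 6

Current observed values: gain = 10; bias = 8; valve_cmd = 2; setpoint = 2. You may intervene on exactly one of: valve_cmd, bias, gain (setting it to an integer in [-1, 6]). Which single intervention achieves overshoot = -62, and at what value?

Intervening on valve_cmd: overshoot = valve_cmd. Reaching -62 requires valve_cmd = -62, outside [-1, 6].
Intervening on bias: with other inputs at their observed values, overshoot = 32*bias - 254. Solving for -62 gives bias = 6, within [-1, 6].
Intervening on gain: overshoot = -3*gain + 32. Reaching -62 requires gain = 94/3, not an integer.

set bias = 6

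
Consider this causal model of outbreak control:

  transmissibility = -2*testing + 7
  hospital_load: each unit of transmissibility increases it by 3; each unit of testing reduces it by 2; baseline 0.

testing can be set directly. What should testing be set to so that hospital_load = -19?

Substituting into the hospital_load equation gives hospital_load = -8*testing + 21.
Solve -8*testing + 21 = -19: testing = (-19 - 21) / -8 = 5.

testing = 5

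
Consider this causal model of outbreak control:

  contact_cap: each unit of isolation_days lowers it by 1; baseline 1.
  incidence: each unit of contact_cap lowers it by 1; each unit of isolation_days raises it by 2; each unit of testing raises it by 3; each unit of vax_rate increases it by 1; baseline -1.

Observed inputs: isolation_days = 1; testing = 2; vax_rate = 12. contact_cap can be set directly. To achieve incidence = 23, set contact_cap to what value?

contact_cap = -4

Intervening on contact_cap fixes its value directly, overriding its dependence on isolation_days.
Substituting into the incidence equation gives incidence = -contact_cap + 19.
Solve -contact_cap + 19 = 23: contact_cap = (23 - 19) / -1 = -4.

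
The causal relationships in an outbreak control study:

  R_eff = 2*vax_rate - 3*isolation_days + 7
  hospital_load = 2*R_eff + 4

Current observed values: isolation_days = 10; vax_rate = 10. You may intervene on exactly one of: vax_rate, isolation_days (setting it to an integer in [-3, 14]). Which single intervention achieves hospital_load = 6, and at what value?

Intervening on vax_rate: with other inputs at their observed values, hospital_load = 4*vax_rate - 42. Solving for 6 gives vax_rate = 12, within [-3, 14].
Intervening on isolation_days: hospital_load = -6*isolation_days + 58. Reaching 6 requires isolation_days = 26/3, not an integer.

set vax_rate = 12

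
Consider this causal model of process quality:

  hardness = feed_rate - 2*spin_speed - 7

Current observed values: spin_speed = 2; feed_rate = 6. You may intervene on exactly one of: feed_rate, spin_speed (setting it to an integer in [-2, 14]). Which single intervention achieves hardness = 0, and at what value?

Intervening on feed_rate: with other inputs at their observed values, hardness = feed_rate - 11. Solving for 0 gives feed_rate = 11, within [-2, 14].
Intervening on spin_speed: hardness = -2*spin_speed - 1. Reaching 0 requires spin_speed = -1/2, not an integer.

set feed_rate = 11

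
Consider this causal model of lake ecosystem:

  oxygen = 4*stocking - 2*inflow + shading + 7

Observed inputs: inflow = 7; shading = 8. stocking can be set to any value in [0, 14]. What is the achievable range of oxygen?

1 to 57

Substituting into the oxygen equation gives oxygen = 4*stocking + 1.
Linear in stocking, so extremes are at the endpoints: stocking = 0 gives oxygen = 1; stocking = 14 gives oxygen = 57.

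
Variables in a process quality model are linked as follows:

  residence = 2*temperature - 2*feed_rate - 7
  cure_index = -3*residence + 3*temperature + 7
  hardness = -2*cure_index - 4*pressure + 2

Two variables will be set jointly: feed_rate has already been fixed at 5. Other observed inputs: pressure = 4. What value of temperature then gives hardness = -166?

With feed_rate held at 5:
Substituting into the residence equation gives residence = 2*temperature - 17.
Substituting into the cure_index equation gives cure_index = -3*temperature + 58.
So hardness = 6*temperature - 130.
Solve 6*temperature - 130 = -166: temperature = (-166 + 130) / 6 = -6.

temperature = -6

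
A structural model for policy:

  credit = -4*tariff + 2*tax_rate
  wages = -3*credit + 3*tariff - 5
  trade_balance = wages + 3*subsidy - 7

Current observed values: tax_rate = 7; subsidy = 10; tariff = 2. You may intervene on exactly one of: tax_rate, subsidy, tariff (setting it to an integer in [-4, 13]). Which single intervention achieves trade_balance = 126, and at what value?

Intervening on tax_rate: trade_balance = -6*tax_rate + 48. Reaching 126 requires tax_rate = -13, outside [-4, 13].
Intervening on subsidy: trade_balance = 3*subsidy - 24. Reaching 126 requires subsidy = 50, outside [-4, 13].
Intervening on tariff: with other inputs at their observed values, trade_balance = 15*tariff - 24. Solving for 126 gives tariff = 10, within [-4, 13].

set tariff = 10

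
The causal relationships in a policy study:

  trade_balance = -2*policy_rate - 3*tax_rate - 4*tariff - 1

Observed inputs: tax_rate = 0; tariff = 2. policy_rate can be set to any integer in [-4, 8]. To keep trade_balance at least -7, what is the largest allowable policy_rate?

policy_rate = -1

Substituting into the trade_balance equation gives trade_balance = -2*policy_rate - 9.
Require -2*policy_rate - 9 ≥ -7, so policy_rate ≤ -1.
The largest integer in [-4, 8] satisfying this is -1.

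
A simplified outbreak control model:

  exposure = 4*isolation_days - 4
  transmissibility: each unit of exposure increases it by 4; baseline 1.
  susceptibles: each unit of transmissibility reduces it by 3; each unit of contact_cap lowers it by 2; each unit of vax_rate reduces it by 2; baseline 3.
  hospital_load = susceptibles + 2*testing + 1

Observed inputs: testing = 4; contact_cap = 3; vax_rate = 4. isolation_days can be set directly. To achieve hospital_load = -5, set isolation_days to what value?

isolation_days = 1

Substituting into the transmissibility equation gives transmissibility = 16*isolation_days - 15.
susceptibles becomes -48*isolation_days + 34.
Substituting into the hospital_load equation gives hospital_load = -48*isolation_days + 43.
Solve -48*isolation_days + 43 = -5: isolation_days = (-5 - 43) / -48 = 1.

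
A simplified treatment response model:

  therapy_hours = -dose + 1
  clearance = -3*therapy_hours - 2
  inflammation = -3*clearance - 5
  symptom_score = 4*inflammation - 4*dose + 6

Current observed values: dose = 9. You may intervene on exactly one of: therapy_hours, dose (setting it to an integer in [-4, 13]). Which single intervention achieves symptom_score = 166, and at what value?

Intervening on therapy_hours: symptom_score = 36*therapy_hours - 26. Reaching 166 requires therapy_hours = 16/3, not an integer.
Intervening on dose: with other inputs at their observed values, symptom_score = -40*dose + 46. Solving for 166 gives dose = -3, within [-4, 13].

set dose = -3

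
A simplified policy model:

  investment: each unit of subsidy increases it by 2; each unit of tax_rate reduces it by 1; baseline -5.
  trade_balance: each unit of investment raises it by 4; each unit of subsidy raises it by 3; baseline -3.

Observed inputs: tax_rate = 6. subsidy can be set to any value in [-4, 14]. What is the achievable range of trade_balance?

Substituting into the investment equation gives investment = 2*subsidy - 11.
So trade_balance = 11*subsidy - 47.
Linear in subsidy, so extremes are at the endpoints: subsidy = -4 gives trade_balance = -91; subsidy = 14 gives trade_balance = 107.

-91 to 107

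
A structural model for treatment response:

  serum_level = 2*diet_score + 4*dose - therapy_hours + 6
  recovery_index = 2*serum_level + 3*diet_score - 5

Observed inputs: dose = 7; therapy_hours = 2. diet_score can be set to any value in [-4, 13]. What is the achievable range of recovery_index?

Substituting into the serum_level equation gives serum_level = 2*diet_score + 32.
Substituting into the recovery_index equation gives recovery_index = 7*diet_score + 59.
Linear in diet_score, so extremes are at the endpoints: diet_score = -4 gives recovery_index = 31; diet_score = 13 gives recovery_index = 150.

31 to 150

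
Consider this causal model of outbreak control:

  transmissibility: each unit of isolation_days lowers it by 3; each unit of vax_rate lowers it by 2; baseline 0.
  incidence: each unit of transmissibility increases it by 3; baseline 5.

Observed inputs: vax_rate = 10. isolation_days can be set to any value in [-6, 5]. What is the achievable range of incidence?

Substituting into the transmissibility equation gives transmissibility = -3*isolation_days - 20.
Substituting into the incidence equation gives incidence = -9*isolation_days - 55.
Linear in isolation_days, so extremes are at the endpoints: isolation_days = -6 gives incidence = -1; isolation_days = 5 gives incidence = -100.

-100 to -1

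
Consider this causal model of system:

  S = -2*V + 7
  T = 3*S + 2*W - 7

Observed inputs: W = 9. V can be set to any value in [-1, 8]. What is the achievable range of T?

Substituting into the T equation gives T = -6*V + 32.
Linear in V, so extremes are at the endpoints: V = -1 gives T = 38; V = 8 gives T = -16.

-16 to 38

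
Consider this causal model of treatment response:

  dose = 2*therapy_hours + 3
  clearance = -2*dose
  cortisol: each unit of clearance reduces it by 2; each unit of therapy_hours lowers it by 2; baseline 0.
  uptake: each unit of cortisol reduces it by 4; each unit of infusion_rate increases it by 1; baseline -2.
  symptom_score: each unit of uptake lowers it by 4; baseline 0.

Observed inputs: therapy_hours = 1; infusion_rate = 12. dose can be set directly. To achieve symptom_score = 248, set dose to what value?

dose = 5

Intervening on dose fixes its value directly, overriding its dependence on therapy_hours.
Substituting into the cortisol equation gives cortisol = 4*dose - 2.
Substituting into the uptake equation gives uptake = -16*dose + 18.
So symptom_score = 64*dose - 72.
Solve 64*dose - 72 = 248: dose = (248 + 72) / 64 = 5.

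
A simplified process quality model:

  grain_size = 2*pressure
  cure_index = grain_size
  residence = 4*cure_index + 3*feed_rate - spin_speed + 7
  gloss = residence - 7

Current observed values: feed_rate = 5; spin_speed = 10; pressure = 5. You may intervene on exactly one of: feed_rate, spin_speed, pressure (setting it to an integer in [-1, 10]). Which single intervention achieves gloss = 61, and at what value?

Intervening on feed_rate: gloss = 3*feed_rate + 30. Reaching 61 requires feed_rate = 31/3, not an integer.
Intervening on spin_speed: gloss = -spin_speed + 55. Reaching 61 requires spin_speed = -6, outside [-1, 10].
Intervening on pressure: with other inputs at their observed values, gloss = 8*pressure + 5. Solving for 61 gives pressure = 7, within [-1, 10].

set pressure = 7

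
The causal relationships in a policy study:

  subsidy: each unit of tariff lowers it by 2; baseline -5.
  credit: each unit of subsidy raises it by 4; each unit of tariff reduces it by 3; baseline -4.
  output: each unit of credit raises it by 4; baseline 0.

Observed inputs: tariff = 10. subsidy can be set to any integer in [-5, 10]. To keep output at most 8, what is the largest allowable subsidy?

subsidy = 9

Intervening on subsidy fixes its value directly, overriding its dependence on tariff.
Substituting into the credit equation gives credit = 4*subsidy - 34.
output becomes 16*subsidy - 136.
Require 16*subsidy - 136 ≤ 8, so subsidy ≤ 9.
The largest integer in [-5, 10] satisfying this is 9.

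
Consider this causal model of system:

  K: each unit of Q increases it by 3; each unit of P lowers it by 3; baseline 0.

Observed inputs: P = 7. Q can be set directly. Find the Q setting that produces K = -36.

Q = -5

Substituting into the K equation gives K = 3*Q - 21.
Solve 3*Q - 21 = -36: Q = (-36 + 21) / 3 = -5.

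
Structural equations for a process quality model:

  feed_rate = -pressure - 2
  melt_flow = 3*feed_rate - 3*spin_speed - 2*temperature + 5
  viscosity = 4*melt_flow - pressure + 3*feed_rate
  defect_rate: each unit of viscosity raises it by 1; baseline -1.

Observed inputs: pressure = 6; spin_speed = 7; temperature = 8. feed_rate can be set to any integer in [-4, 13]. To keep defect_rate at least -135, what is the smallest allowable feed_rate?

feed_rate = 0

Intervening on feed_rate fixes its value directly, overriding its dependence on pressure.
Substituting into the melt_flow equation gives melt_flow = 3*feed_rate - 32.
So viscosity = 15*feed_rate - 134.
Substituting into the defect_rate equation gives defect_rate = 15*feed_rate - 135.
Require 15*feed_rate - 135 ≥ -135, so feed_rate ≥ 0.
The smallest integer in [-4, 13] satisfying this is 0.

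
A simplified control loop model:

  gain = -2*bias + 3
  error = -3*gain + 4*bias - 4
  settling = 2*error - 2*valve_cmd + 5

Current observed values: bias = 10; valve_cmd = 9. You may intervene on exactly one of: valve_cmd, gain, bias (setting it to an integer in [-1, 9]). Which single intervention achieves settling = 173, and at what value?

Intervening on valve_cmd: with other inputs at their observed values, settling = -2*valve_cmd + 179. Solving for 173 gives valve_cmd = 3, within [-1, 9].
Intervening on gain: settling = -6*gain + 59. Reaching 173 requires gain = -19, outside [-1, 9].
Intervening on bias: settling = 20*bias - 39. Reaching 173 requires bias = 53/5, not an integer.

set valve_cmd = 3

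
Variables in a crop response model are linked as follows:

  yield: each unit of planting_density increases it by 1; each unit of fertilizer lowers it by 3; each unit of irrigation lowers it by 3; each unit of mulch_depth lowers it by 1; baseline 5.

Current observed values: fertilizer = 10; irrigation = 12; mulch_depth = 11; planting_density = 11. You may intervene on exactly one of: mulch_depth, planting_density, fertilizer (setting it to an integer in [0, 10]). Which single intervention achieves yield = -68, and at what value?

Intervening on mulch_depth: yield = -mulch_depth - 50. Reaching -68 requires mulch_depth = 18, outside [0, 10].
Intervening on planting_density: with other inputs at their observed values, yield = planting_density - 72. Solving for -68 gives planting_density = 4, within [0, 10].
Intervening on fertilizer: yield = -3*fertilizer - 31. Reaching -68 requires fertilizer = 37/3, not an integer.

set planting_density = 4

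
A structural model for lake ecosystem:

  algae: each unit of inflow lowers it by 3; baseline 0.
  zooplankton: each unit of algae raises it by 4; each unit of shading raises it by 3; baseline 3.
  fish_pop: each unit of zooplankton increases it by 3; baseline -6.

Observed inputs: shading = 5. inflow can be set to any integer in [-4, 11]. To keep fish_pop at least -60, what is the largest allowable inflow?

inflow = 3

Substituting into the zooplankton equation gives zooplankton = -12*inflow + 18.
fish_pop becomes -36*inflow + 48.
Require -36*inflow + 48 ≥ -60, so inflow ≤ 3.
The largest integer in [-4, 11] satisfying this is 3.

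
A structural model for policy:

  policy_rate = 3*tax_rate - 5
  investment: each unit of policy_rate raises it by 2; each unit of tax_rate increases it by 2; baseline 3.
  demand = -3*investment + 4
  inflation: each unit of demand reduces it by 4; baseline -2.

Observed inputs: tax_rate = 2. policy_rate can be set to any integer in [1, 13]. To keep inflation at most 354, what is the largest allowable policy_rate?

Intervening on policy_rate fixes its value directly, overriding its dependence on tax_rate.
Substituting into the investment equation gives investment = 2*policy_rate + 7.
This gives demand = -6*policy_rate - 17.
Substituting into the inflation equation gives inflation = 24*policy_rate + 66.
Require 24*policy_rate + 66 ≤ 354, so policy_rate ≤ 12.
The largest integer in [1, 13] satisfying this is 12.

policy_rate = 12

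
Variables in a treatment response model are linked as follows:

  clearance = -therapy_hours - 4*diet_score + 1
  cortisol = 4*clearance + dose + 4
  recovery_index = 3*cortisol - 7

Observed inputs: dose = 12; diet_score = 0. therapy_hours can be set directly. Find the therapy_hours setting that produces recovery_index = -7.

therapy_hours = 5

Substituting into the clearance equation gives clearance = -therapy_hours + 1.
This gives cortisol = -4*therapy_hours + 20.
This gives recovery_index = -12*therapy_hours + 53.
Solve -12*therapy_hours + 53 = -7: therapy_hours = (-7 - 53) / -12 = 5.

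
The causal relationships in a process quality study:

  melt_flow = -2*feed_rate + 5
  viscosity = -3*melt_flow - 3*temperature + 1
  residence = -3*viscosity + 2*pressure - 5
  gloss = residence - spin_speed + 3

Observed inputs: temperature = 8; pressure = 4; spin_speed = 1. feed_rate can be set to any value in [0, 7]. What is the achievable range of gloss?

Substituting into the viscosity equation gives viscosity = 6*feed_rate - 38.
residence becomes -18*feed_rate + 117.
Substituting into the gloss equation gives gloss = -18*feed_rate + 119.
Linear in feed_rate, so extremes are at the endpoints: feed_rate = 0 gives gloss = 119; feed_rate = 7 gives gloss = -7.

-7 to 119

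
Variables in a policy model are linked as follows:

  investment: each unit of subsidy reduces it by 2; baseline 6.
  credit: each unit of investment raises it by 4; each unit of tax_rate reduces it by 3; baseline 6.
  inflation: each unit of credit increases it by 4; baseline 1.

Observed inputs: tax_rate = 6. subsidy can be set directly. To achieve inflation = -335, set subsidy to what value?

subsidy = 12

Substituting into the credit equation gives credit = -8*subsidy + 12.
Substituting into the inflation equation gives inflation = -32*subsidy + 49.
Solve -32*subsidy + 49 = -335: subsidy = (-335 - 49) / -32 = 12.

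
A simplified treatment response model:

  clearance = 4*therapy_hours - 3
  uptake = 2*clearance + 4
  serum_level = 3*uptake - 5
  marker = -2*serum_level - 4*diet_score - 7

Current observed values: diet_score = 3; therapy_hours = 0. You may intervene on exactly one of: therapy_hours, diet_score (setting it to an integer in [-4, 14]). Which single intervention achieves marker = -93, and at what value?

set therapy_hours = 2

Intervening on therapy_hours: with other inputs at their observed values, marker = -48*therapy_hours + 3. Solving for -93 gives therapy_hours = 2, within [-4, 14].
Intervening on diet_score: marker = -4*diet_score + 15. Reaching -93 requires diet_score = 27, outside [-4, 14].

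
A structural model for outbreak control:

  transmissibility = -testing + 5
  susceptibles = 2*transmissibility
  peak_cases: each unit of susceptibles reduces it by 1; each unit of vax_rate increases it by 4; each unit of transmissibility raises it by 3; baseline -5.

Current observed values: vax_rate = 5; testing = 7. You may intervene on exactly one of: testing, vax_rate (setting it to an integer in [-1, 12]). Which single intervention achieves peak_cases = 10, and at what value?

set testing = 10

Intervening on testing: with other inputs at their observed values, peak_cases = -testing + 20. Solving for 10 gives testing = 10, within [-1, 12].
Intervening on vax_rate: peak_cases = 4*vax_rate - 7. Reaching 10 requires vax_rate = 17/4, not an integer.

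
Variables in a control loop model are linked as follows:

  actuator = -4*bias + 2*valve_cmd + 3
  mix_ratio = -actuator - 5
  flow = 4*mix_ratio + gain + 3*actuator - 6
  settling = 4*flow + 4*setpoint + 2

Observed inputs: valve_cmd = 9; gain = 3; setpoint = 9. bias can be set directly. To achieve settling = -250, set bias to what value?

bias = -7

Substituting into the actuator equation gives actuator = -4*bias + 21.
Substituting into the mix_ratio equation gives mix_ratio = 4*bias - 26.
This gives flow = 4*bias - 44.
So settling = 16*bias - 138.
Solve 16*bias - 138 = -250: bias = (-250 + 138) / 16 = -7.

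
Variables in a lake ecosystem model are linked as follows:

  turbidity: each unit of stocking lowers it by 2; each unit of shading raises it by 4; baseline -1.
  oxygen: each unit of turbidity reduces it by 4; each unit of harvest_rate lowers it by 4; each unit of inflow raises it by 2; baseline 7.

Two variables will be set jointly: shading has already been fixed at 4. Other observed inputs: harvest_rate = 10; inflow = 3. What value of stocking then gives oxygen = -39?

With shading held at 4:
Substituting into the turbidity equation gives turbidity = -2*stocking + 15.
So oxygen = 8*stocking - 87.
Solve 8*stocking - 87 = -39: stocking = (-39 + 87) / 8 = 6.

stocking = 6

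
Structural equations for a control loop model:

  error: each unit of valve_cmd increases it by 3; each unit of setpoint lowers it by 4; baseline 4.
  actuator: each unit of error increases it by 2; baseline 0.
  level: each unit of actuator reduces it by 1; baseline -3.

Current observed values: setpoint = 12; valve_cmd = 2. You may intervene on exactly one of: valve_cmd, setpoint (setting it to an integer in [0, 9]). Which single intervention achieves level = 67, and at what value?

set valve_cmd = 3

Intervening on valve_cmd: with other inputs at their observed values, level = -6*valve_cmd + 85. Solving for 67 gives valve_cmd = 3, within [0, 9].
Intervening on setpoint: level = 8*setpoint - 23. Reaching 67 requires setpoint = 45/4, not an integer.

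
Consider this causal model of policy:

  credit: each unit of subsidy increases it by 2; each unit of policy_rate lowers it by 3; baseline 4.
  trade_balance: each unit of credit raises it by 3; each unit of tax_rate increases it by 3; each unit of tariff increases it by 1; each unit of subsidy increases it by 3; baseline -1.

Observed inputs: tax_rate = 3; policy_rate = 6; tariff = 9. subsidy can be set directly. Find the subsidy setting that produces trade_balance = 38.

subsidy = 7

Substituting into the credit equation gives credit = 2*subsidy - 14.
Substituting into the trade_balance equation gives trade_balance = 9*subsidy - 25.
Solve 9*subsidy - 25 = 38: subsidy = (38 + 25) / 9 = 7.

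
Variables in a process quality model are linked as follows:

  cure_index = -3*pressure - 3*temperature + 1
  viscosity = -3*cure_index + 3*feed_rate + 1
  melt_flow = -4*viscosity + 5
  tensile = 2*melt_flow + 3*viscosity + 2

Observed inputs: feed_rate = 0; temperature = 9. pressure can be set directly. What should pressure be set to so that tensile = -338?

pressure = -1

Substituting into the cure_index equation gives cure_index = -3*pressure - 26.
Substituting into the viscosity equation gives viscosity = 9*pressure + 79.
Substituting into the melt_flow equation gives melt_flow = -36*pressure - 311.
This gives tensile = -45*pressure - 383.
Solve -45*pressure - 383 = -338: pressure = (-338 + 383) / -45 = -1.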